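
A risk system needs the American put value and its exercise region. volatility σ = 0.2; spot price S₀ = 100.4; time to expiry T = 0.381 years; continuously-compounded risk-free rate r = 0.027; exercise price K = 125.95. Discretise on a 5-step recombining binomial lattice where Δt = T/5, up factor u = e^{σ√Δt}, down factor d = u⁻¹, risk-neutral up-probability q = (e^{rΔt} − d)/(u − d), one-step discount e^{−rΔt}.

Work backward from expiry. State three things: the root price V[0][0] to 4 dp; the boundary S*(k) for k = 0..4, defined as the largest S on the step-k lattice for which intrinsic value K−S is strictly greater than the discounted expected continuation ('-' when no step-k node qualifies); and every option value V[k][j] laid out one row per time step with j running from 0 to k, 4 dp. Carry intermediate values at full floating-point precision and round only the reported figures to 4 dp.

params: Δt=0.07620 u=1.05676 d=0.94629 q=0.50484 e^(-rΔt)=0.99794
t_5 payoffs: 49.7685 40.8748 30.9427 19.8512 7.4648 0.0000
t_4: node(4,0) S=80.5057 payoff=45.4443 vs cont=45.1855 → 45.4443 [stop]  node(4,1) S=89.9042 payoff=36.0458 vs cont=35.7869 → 36.0458 [stop]  node(4,2) S=100.4000 payoff=25.5500 vs cont=25.2911 → 25.5500 [stop]  node(4,3) S=112.1211 payoff=13.8289 vs cont=13.5700 → 13.8289 [stop]  node(4,4) S=125.2106 payoff=0.7394 vs cont=3.6886 → 3.6886 [wait]  ⇒ S*(4)=112.1211
t_3: node(3,0) S=85.0752 payoff=40.8748 vs cont=40.6159 → 40.8748 [stop]  node(3,1) S=95.0073 payoff=30.9427 vs cont=30.6839 → 30.9427 [stop]  node(3,2) S=106.0988 payoff=19.8512 vs cont=19.5923 → 19.8512 [stop]  node(3,3) S=118.4852 payoff=7.4648 vs cont=8.6917 → 8.6917 [wait]  ⇒ S*(3)=106.0988
t_2: node(2,0) S=89.9042 payoff=36.0458 vs cont=35.7869 → 36.0458 [stop]  node(2,1) S=100.4000 payoff=25.5500 vs cont=25.2911 → 25.5500 [stop]  node(2,2) S=112.1211 payoff=13.8289 vs cont=14.1882 → 14.1882 [wait]  ⇒ S*(2)=100.4000
t_1: node(1,0) S=95.0073 payoff=30.9427 vs cont=30.6839 → 30.9427 [stop]  node(1,1) S=106.0988 payoff=19.8512 vs cont=19.7733 → 19.8512 [stop]  ⇒ S*(1)=106.0988
t_0: node(0,0) S=100.4000 payoff=25.5500 vs cont=25.2911 → 25.5500 [stop]  ⇒ S*(0)=100.4000

price = 25.5500
boundary = 100.4000 106.0988 100.4000 106.0988 112.1211
tree:
25.5500
30.9427 19.8512
36.0458 25.5500 14.1882
40.8748 30.9427 19.8512 8.6917
45.4443 36.0458 25.5500 13.8289 3.6886
49.7685 40.8748 30.9427 19.8512 7.4648 0.0000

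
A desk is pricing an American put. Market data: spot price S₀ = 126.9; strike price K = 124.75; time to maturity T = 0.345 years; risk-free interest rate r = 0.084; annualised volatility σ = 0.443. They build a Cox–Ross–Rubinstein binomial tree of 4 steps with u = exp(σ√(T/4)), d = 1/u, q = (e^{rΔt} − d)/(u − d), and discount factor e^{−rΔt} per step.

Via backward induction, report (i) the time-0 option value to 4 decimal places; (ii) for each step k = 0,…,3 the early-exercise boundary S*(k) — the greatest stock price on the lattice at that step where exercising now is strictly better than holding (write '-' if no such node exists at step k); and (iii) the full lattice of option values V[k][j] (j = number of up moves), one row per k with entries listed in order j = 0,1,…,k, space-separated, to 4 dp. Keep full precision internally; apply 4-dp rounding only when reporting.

price = 10.0867
boundary = - - 97.8265 85.8923
tree:
10.0867
16.8111 3.3851
26.9235 6.7570 0.0000
38.8577 13.4879 0.0000 0.0000
49.3361 26.9235 0.0000 0.0000 0.0000

params: Δt=0.08625 u=1.13894 d=0.87801 q=0.49539 e^(-rΔt)=0.99278
t_4 payoffs: 49.3361 26.9235 0.0000 0.0000 0.0000
t_3: node(3,0) S=85.8923 payoff=38.8577 vs cont=37.9572 → 38.8577 [stop]  node(3,1) S=111.4190 payoff=13.3310 vs cont=13.4879 → 13.4879 [wait]  node(3,2) S=144.5320 payoff=0.0000 vs cont=0.0000 → 0.0000 [wait]  node(3,3) S=187.4861 payoff=0.0000 vs cont=0.0000 → 0.0000 [wait]  ⇒ S*(3)=85.8923
t_2: node(2,0) S=97.8265 payoff=26.9235 vs cont=26.1001 → 26.9235 [stop]  node(2,1) S=126.9000 payoff=0.0000 vs cont=6.7570 → 6.7570 [wait]  node(2,2) S=164.6139 payoff=0.0000 vs cont=0.0000 → 0.0000 [wait]  ⇒ S*(2)=97.8265
t_1: node(1,0) S=111.4190 payoff=13.3310 vs cont=16.8111 → 16.8111 [wait]  node(1,1) S=144.5320 payoff=0.0000 vs cont=3.3851 → 3.3851 [wait]  ⇒ S*(1)=-
t_0: node(0,0) S=126.9000 payoff=0.0000 vs cont=10.0867 → 10.0867 [wait]  ⇒ S*(0)=-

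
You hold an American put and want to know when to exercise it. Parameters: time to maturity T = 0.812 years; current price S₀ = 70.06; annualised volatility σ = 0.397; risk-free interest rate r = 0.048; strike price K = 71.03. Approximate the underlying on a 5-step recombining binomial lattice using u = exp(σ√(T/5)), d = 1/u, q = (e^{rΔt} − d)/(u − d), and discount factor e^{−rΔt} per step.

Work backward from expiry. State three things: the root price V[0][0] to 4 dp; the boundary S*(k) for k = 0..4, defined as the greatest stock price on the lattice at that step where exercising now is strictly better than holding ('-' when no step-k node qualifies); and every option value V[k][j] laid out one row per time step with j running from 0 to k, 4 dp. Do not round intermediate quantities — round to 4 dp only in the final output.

price = 9.6980
boundary = - - - 43.3537 50.8754
tree:
9.6980
14.3678 4.8849
20.4528 8.1241 1.5165
27.6763 13.0957 2.9644 0.0000
34.0859 20.1546 5.7949 0.0000 0.0000
39.5479 27.6763 11.3280 0.0000 0.0000 0.0000

Δt=0.16240  u=1.17350  d=0.85216  q=0.48444  discount=0.99224
step 5 (expiry): payoffs max(K−S,0) = 39.5479 27.6763 11.3280 0.0000 0.0000 0.0000
step 4: (k=4,j=0): S=36.9441, (K−S)⁺=34.0859, hold=33.5344 ⇒ V=34.0859 exercise | (k=4,j=1): S=50.8754, (K−S)⁺=20.1546, hold=19.6031 ⇒ V=20.1546 exercise | (k=4,j=2): S=70.0600, (K−S)⁺=0.9700, hold=5.7949 ⇒ V=5.7949 continue | (k=4,j=3): S=96.4790, (K−S)⁺=0.0000, hold=0.0000 ⇒ V=0.0000 continue | (k=4,j=4): S=132.8603, (K−S)⁺=0.0000, hold=0.0000 ⇒ V=0.0000 continue  boundary S*=50.8754
step 3: (k=3,j=0): S=43.3537, (K−S)⁺=27.6763, hold=27.1247 ⇒ V=27.6763 exercise | (k=3,j=1): S=59.7020, (K−S)⁺=11.3280, hold=13.0957 ⇒ V=13.0957 continue | (k=3,j=2): S=82.2151, (K−S)⁺=0.0000, hold=2.9644 ⇒ V=2.9644 continue | (k=3,j=3): S=113.2176, (K−S)⁺=0.0000, hold=0.0000 ⇒ V=0.0000 continue  boundary S*=43.3537
step 2: (k=2,j=0): S=50.8754, (K−S)⁺=20.1546, hold=20.4528 ⇒ V=20.4528 continue | (k=2,j=1): S=70.0600, (K−S)⁺=0.9700, hold=8.1241 ⇒ V=8.1241 continue | (k=2,j=2): S=96.4790, (K−S)⁺=0.0000, hold=1.5165 ⇒ V=1.5165 continue  boundary S*=-
step 1: (k=1,j=0): S=59.7020, (K−S)⁺=11.3280, hold=14.3678 ⇒ V=14.3678 continue | (k=1,j=1): S=82.2151, (K−S)⁺=0.0000, hold=4.8849 ⇒ V=4.8849 continue  boundary S*=-
step 0: (k=0,j=0): S=70.0600, (K−S)⁺=0.9700, hold=9.6980 ⇒ V=9.6980 continue  boundary S*=-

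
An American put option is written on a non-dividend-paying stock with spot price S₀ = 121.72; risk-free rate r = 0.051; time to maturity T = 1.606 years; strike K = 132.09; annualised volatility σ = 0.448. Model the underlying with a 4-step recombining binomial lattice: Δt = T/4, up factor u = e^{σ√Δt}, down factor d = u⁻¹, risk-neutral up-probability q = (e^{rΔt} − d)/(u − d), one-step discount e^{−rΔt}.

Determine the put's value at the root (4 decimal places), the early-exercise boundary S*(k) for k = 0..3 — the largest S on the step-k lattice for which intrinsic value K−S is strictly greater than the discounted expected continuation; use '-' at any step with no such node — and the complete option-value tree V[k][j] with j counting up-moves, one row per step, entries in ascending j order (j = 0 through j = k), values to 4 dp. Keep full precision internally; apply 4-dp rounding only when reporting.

Δt=0.40150  u=1.32826  d=0.75286  q=0.46546  discount=0.97973
step 4 (expiry): payoffs max(K−S,0) = 92.9854 63.0986 10.3700 0.0000 0.0000
step 3: (k=3,j=0): S=51.9411, (K−S)⁺=80.1489, hold=77.4716 ⇒ V=80.1489 exercise | (k=3,j=1): S=91.6386, (K−S)⁺=40.4514, hold=37.7742 ⇒ V=40.4514 exercise | (k=3,j=2): S=161.6760, (K−S)⁺=0.0000, hold=5.4308 ⇒ V=5.4308 continue | (k=3,j=3): S=285.2414, (K−S)⁺=0.0000, hold=0.0000 ⇒ V=0.0000 continue  boundary S*=91.6386
step 2: (k=2,j=0): S=68.9914, (K−S)⁺=63.0986, hold=60.4214 ⇒ V=63.0986 exercise | (k=2,j=1): S=121.7200, (K−S)⁺=10.3700, hold=23.6613 ⇒ V=23.6613 continue | (k=2,j=2): S=214.7479, (K−S)⁺=0.0000, hold=2.8442 ⇒ V=2.8442 continue  boundary S*=68.9914
step 1: (k=1,j=0): S=91.6386, (K−S)⁺=40.4514, hold=43.8353 ⇒ V=43.8353 continue | (k=1,j=1): S=161.6760, (K−S)⁺=0.0000, hold=13.6886 ⇒ V=13.6886 continue  boundary S*=-
step 0: (k=0,j=0): S=121.7200, (K−S)⁺=10.3700, hold=29.1992 ⇒ V=29.1992 continue  boundary S*=-

price = 29.1992
boundary = - - 68.9914 91.6386
tree:
29.1992
43.8353 13.6886
63.0986 23.6613 2.8442
80.1489 40.4514 5.4308 0.0000
92.9854 63.0986 10.3700 0.0000 0.0000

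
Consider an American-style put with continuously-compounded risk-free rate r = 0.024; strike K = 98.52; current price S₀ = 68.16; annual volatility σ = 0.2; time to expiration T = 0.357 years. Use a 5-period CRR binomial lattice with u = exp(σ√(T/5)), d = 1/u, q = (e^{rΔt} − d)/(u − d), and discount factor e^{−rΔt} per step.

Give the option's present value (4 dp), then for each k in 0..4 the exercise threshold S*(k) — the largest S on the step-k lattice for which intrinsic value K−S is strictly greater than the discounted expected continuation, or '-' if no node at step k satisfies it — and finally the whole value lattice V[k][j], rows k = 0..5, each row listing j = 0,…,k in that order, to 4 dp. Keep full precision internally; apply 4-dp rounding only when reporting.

price = 30.3600
boundary = 68.1600 71.9017 75.8487 80.0125 84.4048
tree:
30.3600
33.9070 26.6183
37.2693 30.3600 22.6713
40.4567 33.9070 26.6183 18.5075
43.4783 37.2693 30.3600 22.6713 14.1152
46.3426 40.4567 33.9070 26.6183 18.5075 9.4818

Δt=0.07140  u=1.05490  d=0.94796  q=0.50268  discount=0.99829
step 5 (expiry): payoffs max(K−S,0) = 46.3426 40.4567 33.9070 26.6183 18.5075 9.4818
step 4: (k=4,j=0): S=55.0417, (K−S)⁺=43.4783, hold=43.3096 ⇒ V=43.4783 exercise | (k=4,j=1): S=61.2507, (K−S)⁺=37.2693, hold=37.1007 ⇒ V=37.2693 exercise | (k=4,j=2): S=68.1600, (K−S)⁺=30.3600, hold=30.1913 ⇒ V=30.3600 exercise | (k=4,j=3): S=75.8487, (K−S)⁺=22.6713, hold=22.5026 ⇒ V=22.6713 exercise | (k=4,j=4): S=84.4048, (K−S)⁺=14.1152, hold=13.9465 ⇒ V=14.1152 exercise  boundary S*=84.4048
step 3: (k=3,j=0): S=58.0633, (K−S)⁺=40.4567, hold=40.2881 ⇒ V=40.4567 exercise | (k=3,j=1): S=64.6130, (K−S)⁺=33.9070, hold=33.7383 ⇒ V=33.9070 exercise | (k=3,j=2): S=71.9017, (K−S)⁺=26.6183, hold=26.4497 ⇒ V=26.6183 exercise | (k=3,j=3): S=80.0125, (K−S)⁺=18.5075, hold=18.3388 ⇒ V=18.5075 exercise  boundary S*=80.0125
step 2: (k=2,j=0): S=61.2507, (K−S)⁺=37.2693, hold=37.1007 ⇒ V=37.2693 exercise | (k=2,j=1): S=68.1600, (K−S)⁺=30.3600, hold=30.1913 ⇒ V=30.3600 exercise | (k=2,j=2): S=75.8487, (K−S)⁺=22.6713, hold=22.5026 ⇒ V=22.6713 exercise  boundary S*=75.8487
step 1: (k=1,j=0): S=64.6130, (K−S)⁺=33.9070, hold=33.7383 ⇒ V=33.9070 exercise | (k=1,j=1): S=71.9017, (K−S)⁺=26.6183, hold=26.4497 ⇒ V=26.6183 exercise  boundary S*=71.9017
step 0: (k=0,j=0): S=68.1600, (K−S)⁺=30.3600, hold=30.1913 ⇒ V=30.3600 exercise  boundary S*=68.1600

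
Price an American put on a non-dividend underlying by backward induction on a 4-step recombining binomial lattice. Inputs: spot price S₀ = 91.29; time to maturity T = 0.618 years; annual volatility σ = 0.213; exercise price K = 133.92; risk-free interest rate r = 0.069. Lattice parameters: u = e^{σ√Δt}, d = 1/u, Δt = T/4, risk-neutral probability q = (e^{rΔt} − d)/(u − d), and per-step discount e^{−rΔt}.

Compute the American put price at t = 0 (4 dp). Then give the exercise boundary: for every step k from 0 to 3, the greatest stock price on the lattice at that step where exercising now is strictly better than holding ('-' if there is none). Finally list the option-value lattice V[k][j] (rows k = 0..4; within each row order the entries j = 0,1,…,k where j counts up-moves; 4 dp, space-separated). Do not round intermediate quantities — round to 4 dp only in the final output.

Δt=0.15450  u=1.08733  d=0.91969  q=0.54301  discount=0.98940
step 4 (expiry): payoffs max(K−S,0) = 68.6097 56.7049 42.6300 25.9896 6.3159
step 3: (k=3,j=0): S=71.0137, (K−S)⁺=62.9063, hold=61.4862 ⇒ V=62.9063 exercise | (k=3,j=1): S=83.9581, (K−S)⁺=49.9619, hold=48.5418 ⇒ V=49.9619 exercise | (k=3,j=2): S=99.2621, (K−S)⁺=34.6579, hold=33.2378 ⇒ V=34.6579 exercise | (k=3,j=3): S=117.3557, (K−S)⁺=16.5643, hold=15.1442 ⇒ V=16.5643 exercise  boundary S*=117.3557
step 2: (k=2,j=0): S=77.2151, (K−S)⁺=56.7049, hold=55.2848 ⇒ V=56.7049 exercise | (k=2,j=1): S=91.2900, (K−S)⁺=42.6300, hold=41.2099 ⇒ V=42.6300 exercise | (k=2,j=2): S=107.9304, (K−S)⁺=25.9896, hold=24.5695 ⇒ V=25.9896 exercise  boundary S*=107.9304
step 1: (k=1,j=0): S=83.9581, (K−S)⁺=49.9619, hold=48.5418 ⇒ V=49.9619 exercise | (k=1,j=1): S=99.2621, (K−S)⁺=34.6579, hold=33.2378 ⇒ V=34.6579 exercise  boundary S*=99.2621
step 0: (k=0,j=0): S=91.2900, (K−S)⁺=42.6300, hold=41.2099 ⇒ V=42.6300 exercise  boundary S*=91.2900

price = 42.6300
boundary = 91.2900 99.2621 107.9304 117.3557
tree:
42.6300
49.9619 34.6579
56.7049 42.6300 25.9896
62.9063 49.9619 34.6579 16.5643
68.6097 56.7049 42.6300 25.9896 6.3159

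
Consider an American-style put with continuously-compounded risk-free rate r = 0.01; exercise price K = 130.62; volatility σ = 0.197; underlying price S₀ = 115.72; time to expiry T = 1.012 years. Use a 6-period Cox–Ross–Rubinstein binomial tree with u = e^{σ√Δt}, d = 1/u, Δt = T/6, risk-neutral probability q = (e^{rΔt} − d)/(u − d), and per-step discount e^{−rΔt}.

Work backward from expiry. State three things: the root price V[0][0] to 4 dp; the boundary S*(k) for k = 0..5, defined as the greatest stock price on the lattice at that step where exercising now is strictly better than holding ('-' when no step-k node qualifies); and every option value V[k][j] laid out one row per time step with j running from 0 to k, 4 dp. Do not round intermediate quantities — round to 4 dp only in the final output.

Δt=0.16867, u=1.08427, d=0.92228, q=0.49021, disc=e^(-rΔt)=0.99831
k=6 terminal: V=max(K-S,0) → 59.4026 46.8940 32.1884 14.9000 0.0000 0.0000 0.0000
k=5: j=0 S=77.2188 intr=53.4012 cont=53.1810 V=53.4012[EX]; j=1 S=90.7815 intr=39.8385 cont=39.6184 V=39.8385[EX]; j=2 S=106.7263 intr=23.8937 cont=23.6736 V=23.8937[EX]; j=3 S=125.4716 intr=5.1484 cont=7.5831 V=7.5831[hold]; j=4 S=147.5093 intr=0.0000 cont=0.0000 V=0.0000[hold]; j=5 S=173.4178 intr=0.0000 cont=0.0000 V=0.0000[hold]  S*(5)=106.7263
k=4: j=0 S=83.7260 intr=46.8940 cont=46.6739 V=46.8940[EX]; j=1 S=98.4316 intr=32.1884 cont=31.9683 V=32.1884[EX]; j=2 S=115.7200 intr=14.9000 cont=15.8714 V=15.8714[hold]; j=3 S=136.0450 intr=0.0000 cont=3.8593 V=3.8593[hold]; j=4 S=159.9398 intr=0.0000 cont=0.0000 V=0.0000[hold]  S*(4)=98.4316
k=3: j=0 S=90.7815 intr=39.8385 cont=39.6184 V=39.8385[EX]; j=1 S=106.7263 intr=23.8937 cont=24.1490 V=24.1490[hold]; j=2 S=125.4716 intr=5.1484 cont=9.9662 V=9.9662[hold]; j=3 S=147.5093 intr=0.0000 cont=1.9641 V=1.9641[hold]  S*(3)=90.7815
k=2: j=0 S=98.4316 intr=32.1884 cont=32.0932 V=32.1884[EX]; j=1 S=115.7200 intr=14.9000 cont=17.1675 V=17.1675[hold]; j=2 S=136.0450 intr=0.0000 cont=6.0334 V=6.0334[hold]  S*(2)=98.4316
k=1: j=0 S=106.7263 intr=23.8937 cont=24.7833 V=24.7833[hold]; j=1 S=125.4716 intr=5.1484 cont=11.6898 V=11.6898[hold]  S*(1)=-
k=0: j=0 S=115.7200 intr=14.9000 cont=18.3338 V=18.3338[hold]  S*(0)=-

price = 18.3338
boundary = - - 98.4316 90.7815 98.4316 106.7263
tree:
18.3338
24.7833 11.6898
32.1884 17.1675 6.0334
39.8385 24.1490 9.9662 1.9641
46.8940 32.1884 15.8714 3.8593 0.0000
53.4012 39.8385 23.8937 7.5831 0.0000 0.0000
59.4026 46.8940 32.1884 14.9000 0.0000 0.0000 0.0000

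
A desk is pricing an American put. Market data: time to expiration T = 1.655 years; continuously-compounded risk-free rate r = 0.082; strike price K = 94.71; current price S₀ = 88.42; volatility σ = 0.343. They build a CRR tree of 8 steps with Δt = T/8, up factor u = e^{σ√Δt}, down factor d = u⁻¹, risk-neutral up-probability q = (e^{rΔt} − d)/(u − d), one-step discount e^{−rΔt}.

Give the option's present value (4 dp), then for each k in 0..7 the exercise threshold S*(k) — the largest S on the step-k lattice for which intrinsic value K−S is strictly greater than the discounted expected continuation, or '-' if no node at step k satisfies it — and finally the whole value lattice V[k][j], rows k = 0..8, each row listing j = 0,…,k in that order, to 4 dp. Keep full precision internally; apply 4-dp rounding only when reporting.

price = 14.4507
boundary = - - 64.7207 55.3719 64.7207 55.3719 64.7207 75.6479
tree:
14.4507
21.1370 8.6507
29.9893 13.5245 4.3603
39.3381 20.5071 7.4155 1.6357
47.3364 29.9893 12.2821 3.0909 0.3234
54.1795 39.3381 19.6518 5.7682 0.6791 0.0000
60.0340 47.3364 29.9893 10.5953 1.4262 0.0000 0.0000
65.0429 54.1795 39.3381 19.0621 2.9951 0.0000 0.0000 0.0000
69.3282 60.0340 47.3364 29.9893 6.2900 0.0000 0.0000 0.0000 0.0000

Δt=0.20688  u=1.16884  d=0.85555  q=0.51569  discount=0.98318
step 8 (expiry): payoffs max(K−S,0) = 69.3282 60.0340 47.3364 29.9893 6.2900 0.0000 0.0000 0.0000 0.0000
step 7: (k=7,j=0): S=29.6671, (K−S)⁺=65.0429, hold=63.4498 ⇒ V=65.0429 exercise | (k=7,j=1): S=40.5305, (K−S)⁺=54.1795, hold=52.5864 ⇒ V=54.1795 exercise | (k=7,j=2): S=55.3719, (K−S)⁺=39.3381, hold=37.7450 ⇒ V=39.3381 exercise | (k=7,j=3): S=75.6479, (K−S)⁺=19.0621, hold=17.4690 ⇒ V=19.0621 exercise | (k=7,j=4): S=103.3485, (K−S)⁺=0.0000, hold=2.9951 ⇒ V=2.9951 continue | (k=7,j=5): S=141.1924, (K−S)⁺=0.0000, hold=0.0000 ⇒ V=0.0000 continue | (k=7,j=6): S=192.8939, (K−S)⁺=0.0000, hold=0.0000 ⇒ V=0.0000 continue | (k=7,j=7): S=263.5274, (K−S)⁺=0.0000, hold=0.0000 ⇒ V=0.0000 continue  boundary S*=75.6479
step 6: (k=6,j=0): S=34.6760, (K−S)⁺=60.0340, hold=58.4409 ⇒ V=60.0340 exercise | (k=6,j=1): S=47.3736, (K−S)⁺=47.3364, hold=45.7433 ⇒ V=47.3364 exercise | (k=6,j=2): S=64.7207, (K−S)⁺=29.9893, hold=28.3962 ⇒ V=29.9893 exercise | (k=6,j=3): S=88.4200, (K−S)⁺=6.2900, hold=10.5953 ⇒ V=10.5953 continue | (k=6,j=4): S=120.7974, (K−S)⁺=0.0000, hold=1.4262 ⇒ V=1.4262 continue | (k=6,j=5): S=165.0308, (K−S)⁺=0.0000, hold=0.0000 ⇒ V=0.0000 continue | (k=6,j=6): S=225.4614, (K−S)⁺=0.0000, hold=0.0000 ⇒ V=0.0000 continue  boundary S*=64.7207
step 5: (k=5,j=0): S=40.5305, (K−S)⁺=54.1795, hold=52.5864 ⇒ V=54.1795 exercise | (k=5,j=1): S=55.3719, (K−S)⁺=39.3381, hold=37.7450 ⇒ V=39.3381 exercise | (k=5,j=2): S=75.6479, (K−S)⁺=19.0621, hold=19.6518 ⇒ V=19.6518 continue | (k=5,j=3): S=103.3485, (K−S)⁺=0.0000, hold=5.7682 ⇒ V=5.7682 continue | (k=5,j=4): S=141.1924, (K−S)⁺=0.0000, hold=0.6791 ⇒ V=0.6791 continue | (k=5,j=5): S=192.8939, (K−S)⁺=0.0000, hold=0.0000 ⇒ V=0.0000 continue  boundary S*=55.3719
step 4: (k=4,j=0): S=47.3736, (K−S)⁺=47.3364, hold=45.7433 ⇒ V=47.3364 exercise | (k=4,j=1): S=64.7207, (K−S)⁺=29.9893, hold=28.6952 ⇒ V=29.9893 exercise | (k=4,j=2): S=88.4200, (K−S)⁺=6.2900, hold=12.2821 ⇒ V=12.2821 continue | (k=4,j=3): S=120.7974, (K−S)⁺=0.0000, hold=3.0909 ⇒ V=3.0909 continue | (k=4,j=4): S=165.0308, (K−S)⁺=0.0000, hold=0.3234 ⇒ V=0.3234 continue  boundary S*=64.7207
step 3: (k=3,j=0): S=55.3719, (K−S)⁺=39.3381, hold=37.7450 ⇒ V=39.3381 exercise | (k=3,j=1): S=75.6479, (K−S)⁺=19.0621, hold=20.5071 ⇒ V=20.5071 continue | (k=3,j=2): S=103.3485, (K−S)⁺=0.0000, hold=7.4155 ⇒ V=7.4155 continue | (k=3,j=3): S=141.1924, (K−S)⁺=0.0000, hold=1.6357 ⇒ V=1.6357 continue  boundary S*=55.3719
step 2: (k=2,j=0): S=64.7207, (K−S)⁺=29.9893, hold=29.1288 ⇒ V=29.9893 exercise | (k=2,j=1): S=88.4200, (K−S)⁺=6.2900, hold=13.5245 ⇒ V=13.5245 continue | (k=2,j=2): S=120.7974, (K−S)⁺=0.0000, hold=4.3603 ⇒ V=4.3603 continue  boundary S*=64.7207
step 1: (k=1,j=0): S=75.6479, (K−S)⁺=19.0621, hold=21.1370 ⇒ V=21.1370 continue | (k=1,j=1): S=103.3485, (K−S)⁺=0.0000, hold=8.6507 ⇒ V=8.6507 continue  boundary S*=-
step 0: (k=0,j=0): S=88.4200, (K−S)⁺=6.2900, hold=14.4507 ⇒ V=14.4507 continue  boundary S*=-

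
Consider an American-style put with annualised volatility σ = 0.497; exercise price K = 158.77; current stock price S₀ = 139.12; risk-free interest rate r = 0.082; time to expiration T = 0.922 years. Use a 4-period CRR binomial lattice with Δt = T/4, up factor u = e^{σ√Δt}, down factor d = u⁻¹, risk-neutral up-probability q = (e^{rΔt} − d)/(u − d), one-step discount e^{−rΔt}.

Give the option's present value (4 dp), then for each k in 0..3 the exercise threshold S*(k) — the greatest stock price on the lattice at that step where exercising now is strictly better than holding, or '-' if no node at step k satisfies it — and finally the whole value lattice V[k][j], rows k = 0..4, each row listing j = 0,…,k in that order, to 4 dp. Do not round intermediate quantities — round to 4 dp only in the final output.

Δt=0.23050  u=1.26949  d=0.78772  q=0.48023  discount=0.98128
step 4 (expiry): payoffs max(K−S,0) = 105.2053 72.4455 19.6500 0.0000 0.0000
step 3: (k=3,j=0): S=67.9996, (K−S)⁺=90.7704, hold=87.7977 ⇒ V=90.7704 exercise | (k=3,j=1): S=109.5877, (K−S)⁺=49.1823, hold=46.2096 ⇒ V=49.1823 exercise | (k=3,j=2): S=176.6108, (K−S)⁺=0.0000, hold=10.0222 ⇒ V=10.0222 continue | (k=3,j=3): S=284.6249, (K−S)⁺=0.0000, hold=0.0000 ⇒ V=0.0000 continue  boundary S*=109.5877
step 2: (k=2,j=0): S=86.3245, (K−S)⁺=72.4455, hold=69.4728 ⇒ V=72.4455 exercise | (k=2,j=1): S=139.1200, (K−S)⁺=19.6500, hold=29.8075 ⇒ V=29.8075 continue | (k=2,j=2): S=224.2049, (K−S)⁺=0.0000, hold=5.1116 ⇒ V=5.1116 continue  boundary S*=86.3245
step 1: (k=1,j=0): S=109.5877, (K−S)⁺=49.1823, hold=50.9962 ⇒ V=50.9962 continue | (k=1,j=1): S=176.6108, (K−S)⁺=0.0000, hold=17.6117 ⇒ V=17.6117 continue  boundary S*=-
step 0: (k=0,j=0): S=139.1200, (K−S)⁺=19.6500, hold=34.3092 ⇒ V=34.3092 continue  boundary S*=-

price = 34.3092
boundary = - - 86.3245 109.5877
tree:
34.3092
50.9962 17.6117
72.4455 29.8075 5.1116
90.7704 49.1823 10.0222 0.0000
105.2053 72.4455 19.6500 0.0000 0.0000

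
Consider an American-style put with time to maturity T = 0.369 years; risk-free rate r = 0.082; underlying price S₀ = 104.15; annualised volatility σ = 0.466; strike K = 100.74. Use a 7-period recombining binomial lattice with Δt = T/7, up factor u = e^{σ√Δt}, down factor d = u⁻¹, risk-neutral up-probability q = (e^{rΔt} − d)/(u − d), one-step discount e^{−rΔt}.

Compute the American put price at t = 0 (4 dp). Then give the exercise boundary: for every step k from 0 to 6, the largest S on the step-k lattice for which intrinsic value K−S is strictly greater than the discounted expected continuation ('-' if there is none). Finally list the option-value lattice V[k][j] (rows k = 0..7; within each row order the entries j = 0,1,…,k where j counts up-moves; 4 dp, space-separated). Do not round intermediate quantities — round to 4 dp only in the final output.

price = 9.0274
boundary = - - - - 67.8884 75.5547 84.0867
tree:
9.0274
13.1601 4.8648
18.5828 7.7097 1.9875
25.2651 11.8871 3.4897 0.4631
32.8516 17.7001 6.0249 0.9182 0.0000
39.7400 25.1853 10.1725 1.8206 0.0000 0.0000
45.9295 32.8516 16.6533 3.6099 0.0000 0.0000 0.0000
51.4909 39.7400 25.1853 7.1578 0.0000 0.0000 0.0000 0.0000

Δt=0.05271, u=1.11293, d=0.89853, q=0.49348, disc=e^(-rΔt)=0.99569
k=7 terminal: V=max(K-S,0) → 51.4909 39.7400 25.1853 7.1578 0.0000 0.0000 0.0000 0.0000
k=6: j=0 S=54.8105 intr=45.9295 cont=45.4950 V=45.9295[EX]; j=1 S=67.8884 intr=32.8516 cont=32.4171 V=32.8516[EX]; j=2 S=84.0867 intr=16.6533 cont=16.2188 V=16.6533[EX]; j=3 S=104.1500 intr=0.0000 cont=3.6099 V=3.6099[hold]; j=4 S=129.0004 intr=0.0000 cont=0.0000 V=0.0000[hold]; j=5 S=159.7802 intr=0.0000 cont=0.0000 V=0.0000[hold]; j=6 S=197.9041 intr=0.0000 cont=0.0000 V=0.0000[hold]  S*(6)=84.0867
k=5: j=0 S=61.0000 intr=39.7400 cont=39.3055 V=39.7400[EX]; j=1 S=75.5547 intr=25.1853 cont=24.7508 V=25.1853[EX]; j=2 S=93.5822 intr=7.1578 cont=10.1725 V=10.1725[hold]; j=3 S=115.9111 intr=0.0000 cont=1.8206 V=1.8206[hold]; j=4 S=143.5678 intr=0.0000 cont=0.0000 V=0.0000[hold]; j=5 S=177.8234 intr=0.0000 cont=0.0000 V=0.0000[hold]  S*(5)=75.5547
k=4: j=0 S=67.8884 intr=32.8516 cont=32.4171 V=32.8516[EX]; j=1 S=84.0867 intr=16.6533 cont=17.7001 V=17.7001[hold]; j=2 S=104.1500 intr=0.0000 cont=6.0249 V=6.0249[hold]; j=3 S=129.0004 intr=0.0000 cont=0.9182 V=0.9182[hold]; j=4 S=159.7802 intr=0.0000 cont=0.0000 V=0.0000[hold]  S*(4)=67.8884
k=3: j=0 S=75.5547 intr=25.1853 cont=25.2651 V=25.2651[hold]; j=1 S=93.5822 intr=7.1578 cont=11.8871 V=11.8871[hold]; j=2 S=115.9111 intr=0.0000 cont=3.4897 V=3.4897[hold]; j=3 S=143.5678 intr=0.0000 cont=0.4631 V=0.4631[hold]  S*(3)=-
k=2: j=0 S=84.0867 intr=16.6533 cont=18.5828 V=18.5828[hold]; j=1 S=104.1500 intr=0.0000 cont=7.7097 V=7.7097[hold]; j=2 S=129.0004 intr=0.0000 cont=1.9875 V=1.9875[hold]  S*(2)=-
k=1: j=0 S=93.5822 intr=7.1578 cont=13.1601 V=13.1601[hold]; j=1 S=115.9111 intr=0.0000 cont=4.8648 V=4.8648[hold]  S*(1)=-
k=0: j=0 S=104.1500 intr=0.0000 cont=9.0274 V=9.0274[hold]  S*(0)=-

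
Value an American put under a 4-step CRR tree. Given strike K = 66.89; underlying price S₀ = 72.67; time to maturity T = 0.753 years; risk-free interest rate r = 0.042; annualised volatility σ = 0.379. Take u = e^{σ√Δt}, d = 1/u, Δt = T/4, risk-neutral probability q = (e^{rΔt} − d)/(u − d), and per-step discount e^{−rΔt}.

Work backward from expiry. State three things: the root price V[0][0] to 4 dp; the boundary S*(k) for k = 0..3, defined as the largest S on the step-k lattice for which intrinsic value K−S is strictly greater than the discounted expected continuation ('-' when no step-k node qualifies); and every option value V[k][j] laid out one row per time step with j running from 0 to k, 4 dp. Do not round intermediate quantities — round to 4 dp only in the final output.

price = 5.8684
boundary = - - - 44.3720
tree:
5.8684
9.6022 1.9684
15.1353 3.8377 0.0000
22.5180 7.4821 0.0000 0.0000
29.2461 14.5872 0.0000 0.0000 0.0000

params: Δt=0.18825 u=1.17873 d=0.84837 q=0.48301 e^(-rΔt)=0.99212
t_4 payoffs: 29.2461 14.5872 0.0000 0.0000 0.0000
t_3: node(3,0) S=44.3720 payoff=22.5180 vs cont=21.9912 → 22.5180 [stop]  node(3,1) S=61.6510 payoff=5.2390 vs cont=7.4821 → 7.4821 [wait]  node(3,2) S=85.6585 payoff=0.0000 vs cont=0.0000 → 0.0000 [wait]  node(3,3) S=119.0148 payoff=0.0000 vs cont=0.0000 → 0.0000 [wait]  ⇒ S*(3)=44.3720
t_2: node(2,0) S=52.3028 payoff=14.5872 vs cont=15.1353 → 15.1353 [wait]  node(2,1) S=72.6700 payoff=0.0000 vs cont=3.8377 → 3.8377 [wait]  node(2,2) S=100.9684 payoff=0.0000 vs cont=0.0000 → 0.0000 [wait]  ⇒ S*(2)=-
t_1: node(1,0) S=61.6510 payoff=5.2390 vs cont=9.6022 → 9.6022 [wait]  node(1,1) S=85.6585 payoff=0.0000 vs cont=1.9684 → 1.9684 [wait]  ⇒ S*(1)=-
t_0: node(0,0) S=72.6700 payoff=0.0000 vs cont=5.8684 → 5.8684 [wait]  ⇒ S*(0)=-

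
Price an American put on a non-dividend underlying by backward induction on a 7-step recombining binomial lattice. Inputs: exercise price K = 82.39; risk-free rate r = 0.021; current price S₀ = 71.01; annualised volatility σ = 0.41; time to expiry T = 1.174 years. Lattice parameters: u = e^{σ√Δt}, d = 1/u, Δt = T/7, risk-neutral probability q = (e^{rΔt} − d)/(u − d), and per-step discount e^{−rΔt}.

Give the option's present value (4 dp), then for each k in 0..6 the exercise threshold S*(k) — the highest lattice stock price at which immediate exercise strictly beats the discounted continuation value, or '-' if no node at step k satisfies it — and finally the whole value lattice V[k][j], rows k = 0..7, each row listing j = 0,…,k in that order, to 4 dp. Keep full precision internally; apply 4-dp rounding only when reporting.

params: Δt=0.16771 u=1.18283 d=0.84543 q=0.46858 e^(-rΔt)=0.99648
t_7 payoffs: 60.4684 51.7200 39.4802 22.3558 0.0000 0.0000 0.0000 0.0000
t_6: node(6,0) S=25.9294 payoff=56.4606 vs cont=56.1709 → 56.4606 [stop]  node(6,1) S=36.2773 payoff=46.1127 vs cont=45.8230 → 46.1127 [stop]  node(6,2) S=50.7548 payoff=31.6352 vs cont=31.3455 → 31.6352 [stop]  node(6,3) S=71.0100 payoff=11.3800 vs cont=11.8386 → 11.8386 [wait]  node(6,4) S=99.3486 payoff=0.0000 vs cont=0.0000 → 0.0000 [wait]  node(6,5) S=138.9965 payoff=0.0000 vs cont=0.0000 → 0.0000 [wait]  node(6,6) S=194.4671 payoff=0.0000 vs cont=0.0000 → 0.0000 [wait]  ⇒ S*(6)=50.7548
t_5: node(5,0) S=30.6700 payoff=51.7200 vs cont=51.4303 → 51.7200 [stop]  node(5,1) S=42.9098 payoff=39.4802 vs cont=39.1906 → 39.4802 [stop]  node(5,2) S=60.0342 payoff=22.3558 vs cont=22.2803 → 22.3558 [stop]  node(5,3) S=83.9925 payoff=0.0000 vs cont=6.2692 → 6.2692 [wait]  node(5,4) S=117.5122 payoff=0.0000 vs cont=0.0000 → 0.0000 [wait]  node(5,5) S=164.4088 payoff=0.0000 vs cont=0.0000 → 0.0000 [wait]  ⇒ S*(5)=60.0342
t_4: node(4,0) S=36.2773 payoff=46.1127 vs cont=45.8230 → 46.1127 [stop]  node(4,1) S=50.7548 payoff=31.6352 vs cont=31.3455 → 31.6352 [stop]  node(4,2) S=71.0100 payoff=11.3800 vs cont=14.7659 → 14.7659 [wait]  node(4,3) S=99.3486 payoff=0.0000 vs cont=3.3199 → 3.3199 [wait]  node(4,4) S=138.9965 payoff=0.0000 vs cont=0.0000 → 0.0000 [wait]  ⇒ S*(4)=50.7548
t_3: node(3,0) S=42.9098 payoff=39.4802 vs cont=39.1906 → 39.4802 [stop]  node(3,1) S=60.0342 payoff=22.3558 vs cont=23.6471 → 23.6471 [wait]  node(3,2) S=83.9925 payoff=0.0000 vs cont=9.3695 → 9.3695 [wait]  node(3,3) S=117.5122 payoff=0.0000 vs cont=1.7580 → 1.7580 [wait]  ⇒ S*(3)=42.9098
t_2: node(2,0) S=50.7548 payoff=31.6352 vs cont=31.9485 → 31.9485 [wait]  node(2,1) S=71.0100 payoff=11.3800 vs cont=16.8973 → 16.8973 [wait]  node(2,2) S=99.3486 payoff=0.0000 vs cont=5.7825 → 5.7825 [wait]  ⇒ S*(2)=-
t_1: node(1,0) S=60.0342 payoff=22.3558 vs cont=24.8083 → 24.8083 [wait]  node(1,1) S=83.9925 payoff=0.0000 vs cont=11.6480 → 11.6480 [wait]  ⇒ S*(1)=-
t_0: node(0,0) S=71.0100 payoff=11.3800 vs cont=18.5761 → 18.5761 [wait]  ⇒ S*(0)=-

price = 18.5761
boundary = - - - 42.9098 50.7548 60.0342 50.7548
tree:
18.5761
24.8083 11.6480
31.9485 16.8973 5.7825
39.4802 23.6471 9.3695 1.7580
46.1127 31.6352 14.7659 3.3199 0.0000
51.7200 39.4802 22.3558 6.2692 0.0000 0.0000
56.4606 46.1127 31.6352 11.8386 0.0000 0.0000 0.0000
60.4684 51.7200 39.4802 22.3558 0.0000 0.0000 0.0000 0.0000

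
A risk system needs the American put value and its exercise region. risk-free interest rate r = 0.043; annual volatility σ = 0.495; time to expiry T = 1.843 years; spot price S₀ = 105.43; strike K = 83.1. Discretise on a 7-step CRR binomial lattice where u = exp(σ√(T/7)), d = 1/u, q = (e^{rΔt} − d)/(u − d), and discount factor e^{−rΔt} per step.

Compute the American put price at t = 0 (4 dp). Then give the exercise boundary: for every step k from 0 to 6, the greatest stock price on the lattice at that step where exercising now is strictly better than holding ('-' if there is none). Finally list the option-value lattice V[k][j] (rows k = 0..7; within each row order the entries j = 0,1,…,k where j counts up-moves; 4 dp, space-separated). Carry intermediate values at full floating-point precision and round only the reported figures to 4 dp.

Δt=0.26329  u=1.28916  d=0.77570  q=0.45902  discount=0.98874
step 7 (expiry): payoffs max(K−S,0) = 65.2838 53.4906 33.8912 1.3181 0.0000 0.0000 0.0000 0.0000
step 6: (k=6,j=0): S=22.9679, (K−S)⁺=60.1321, hold=59.1966 ⇒ V=60.1321 exercise | (k=6,j=1): S=38.1712, (K−S)⁺=44.9288, hold=43.9933 ⇒ V=44.9288 exercise | (k=6,j=2): S=63.4381, (K−S)⁺=19.6619, hold=18.7264 ⇒ V=19.6619 exercise | (k=6,j=3): S=105.4300, (K−S)⁺=0.0000, hold=0.7050 ⇒ V=0.7050 continue | (k=6,j=4): S=175.2178, (K−S)⁺=0.0000, hold=0.0000 ⇒ V=0.0000 continue | (k=6,j=5): S=291.2006, (K−S)⁺=0.0000, hold=0.0000 ⇒ V=0.0000 continue | (k=6,j=6): S=483.9565, (K−S)⁺=0.0000, hold=0.0000 ⇒ V=0.0000 continue  boundary S*=63.4381
step 5: (k=5,j=0): S=29.6094, (K−S)⁺=53.4906, hold=52.5551 ⇒ V=53.4906 exercise | (k=5,j=1): S=49.2088, (K−S)⁺=33.8912, hold=32.9557 ⇒ V=33.8912 exercise | (k=5,j=2): S=81.7819, (K−S)⁺=1.3181, hold=10.8370 ⇒ V=10.8370 continue | (k=5,j=3): S=135.9162, (K−S)⁺=0.0000, hold=0.3771 ⇒ V=0.3771 continue | (k=5,j=4): S=225.8839, (K−S)⁺=0.0000, hold=0.0000 ⇒ V=0.0000 continue | (k=5,j=5): S=375.4044, (K−S)⁺=0.0000, hold=0.0000 ⇒ V=0.0000 continue  boundary S*=49.2088
step 4: (k=4,j=0): S=38.1712, (K−S)⁺=44.9288, hold=43.9933 ⇒ V=44.9288 exercise | (k=4,j=1): S=63.4381, (K−S)⁺=19.6619, hold=23.0466 ⇒ V=23.0466 continue | (k=4,j=2): S=105.4300, (K−S)⁺=0.0000, hold=5.9678 ⇒ V=5.9678 continue | (k=4,j=3): S=175.2178, (K−S)⁺=0.0000, hold=0.2017 ⇒ V=0.2017 continue | (k=4,j=4): S=291.2006, (K−S)⁺=0.0000, hold=0.0000 ⇒ V=0.0000 continue  boundary S*=38.1712
step 3: (k=3,j=0): S=49.2088, (K−S)⁺=33.8912, hold=34.4918 ⇒ V=34.4918 continue | (k=3,j=1): S=81.7819, (K−S)⁺=1.3181, hold=15.0360 ⇒ V=15.0360 continue | (k=3,j=2): S=135.9162, (K−S)⁺=0.0000, hold=3.2837 ⇒ V=3.2837 continue | (k=3,j=3): S=225.8839, (K−S)⁺=0.0000, hold=0.1079 ⇒ V=0.1079 continue  boundary S*=-
step 2: (k=2,j=0): S=63.4381, (K−S)⁺=19.6619, hold=25.2735 ⇒ V=25.2735 continue | (k=2,j=1): S=105.4300, (K−S)⁺=0.0000, hold=9.5330 ⇒ V=9.5330 continue | (k=2,j=2): S=175.2178, (K−S)⁺=0.0000, hold=1.8054 ⇒ V=1.8054 continue  boundary S*=-
step 1: (k=1,j=0): S=81.7819, (K−S)⁺=1.3181, hold=17.8452 ⇒ V=17.8452 continue | (k=1,j=1): S=135.9162, (K−S)⁺=0.0000, hold=5.9185 ⇒ V=5.9185 continue  boundary S*=-
step 0: (k=0,j=0): S=105.4300, (K−S)⁺=0.0000, hold=12.2314 ⇒ V=12.2314 continue  boundary S*=-

price = 12.2314
boundary = - - - - 38.1712 49.2088 63.4381
tree:
12.2314
17.8452 5.9185
25.2735 9.5330 1.8054
34.4918 15.0360 3.2837 0.1079
44.9288 23.0466 5.9678 0.2017 0.0000
53.4906 33.8912 10.8370 0.3771 0.0000 0.0000
60.1321 44.9288 19.6619 0.7050 0.0000 0.0000 0.0000
65.2838 53.4906 33.8912 1.3181 0.0000 0.0000 0.0000 0.0000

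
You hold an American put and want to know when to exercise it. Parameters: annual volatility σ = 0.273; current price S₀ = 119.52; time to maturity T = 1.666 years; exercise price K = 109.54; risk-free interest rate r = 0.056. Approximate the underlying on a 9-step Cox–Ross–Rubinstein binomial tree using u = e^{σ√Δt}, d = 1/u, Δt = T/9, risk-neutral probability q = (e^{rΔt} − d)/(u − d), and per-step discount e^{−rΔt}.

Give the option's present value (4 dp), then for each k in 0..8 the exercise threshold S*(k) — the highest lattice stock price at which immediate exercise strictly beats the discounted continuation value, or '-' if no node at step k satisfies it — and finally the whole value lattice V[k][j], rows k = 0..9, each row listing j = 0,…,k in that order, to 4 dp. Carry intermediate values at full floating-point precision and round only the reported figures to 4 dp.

params: Δt=0.18511 u=1.12463 d=0.88918 q=0.51492 e^(-rΔt)=0.98969
t_9 payoffs: 68.0119 57.0152 43.1067 25.5151 3.2654 0.0000 0.0000 0.0000 0.0000 0.0000
t_8: node(8,0) S=46.7039 payoff=62.8361 vs cont=61.7064 → 62.8361 [stop]  node(8,1) S=59.0711 payoff=50.4689 vs cont=49.3393 → 50.4689 [stop]  node(8,2) S=74.7131 payoff=34.8269 vs cont=33.6972 → 34.8269 [stop]  node(8,3) S=94.4972 payoff=15.0428 vs cont=13.9132 → 15.0428 [stop]  node(8,4) S=119.5200 payoff=0.0000 vs cont=1.5676 → 1.5676 [wait]  node(8,5) S=151.1689 payoff=0.0000 vs cont=0.0000 → 0.0000 [wait]  node(8,6) S=191.1984 payoff=0.0000 vs cont=0.0000 → 0.0000 [wait]  node(8,7) S=241.8278 payoff=0.0000 vs cont=0.0000 → 0.0000 [wait]  node(8,8) S=305.8637 payoff=0.0000 vs cont=0.0000 → 0.0000 [wait]  ⇒ S*(8)=94.4972
t_7: node(7,0) S=52.5248 payoff=57.0152 vs cont=55.8856 → 57.0152 [stop]  node(7,1) S=66.4333 payoff=43.1067 vs cont=41.9770 → 43.1067 [stop]  node(7,2) S=84.0249 payoff=25.5151 vs cont=24.3855 → 25.5151 [stop]  node(7,3) S=106.2746 payoff=3.2654 vs cont=8.0205 → 8.0205 [wait]  node(7,4) S=134.4162 payoff=0.0000 vs cont=0.7526 → 0.7526 [wait]  node(7,5) S=170.0096 payoff=0.0000 vs cont=0.0000 → 0.0000 [wait]  node(7,6) S=215.0281 payoff=0.0000 vs cont=0.0000 → 0.0000 [wait]  node(7,7) S=271.9675 payoff=0.0000 vs cont=0.0000 → 0.0000 [wait]  ⇒ S*(7)=84.0249
t_6: node(6,0) S=59.0711 payoff=50.4689 vs cont=49.3393 → 50.4689 [stop]  node(6,1) S=74.7131 payoff=34.8269 vs cont=33.6972 → 34.8269 [stop]  node(6,2) S=94.4972 payoff=15.0428 vs cont=16.3365 → 16.3365 [wait]  node(6,3) S=119.5200 payoff=0.0000 vs cont=4.2340 → 4.2340 [wait]  node(6,4) S=151.1689 payoff=0.0000 vs cont=0.3613 → 0.3613 [wait]  node(6,5) S=191.1984 payoff=0.0000 vs cont=0.0000 → 0.0000 [wait]  node(6,6) S=241.8278 payoff=0.0000 vs cont=0.0000 → 0.0000 [wait]  ⇒ S*(6)=74.7131
t_5: node(5,0) S=66.4333 payoff=43.1067 vs cont=41.9770 → 43.1067 [stop]  node(5,1) S=84.0249 payoff=25.5151 vs cont=25.0448 → 25.5151 [stop]  node(5,2) S=106.2746 payoff=3.2654 vs cont=10.0004 → 10.0004 [wait]  node(5,3) S=134.4162 payoff=0.0000 vs cont=2.2167 → 2.2167 [wait]  node(5,4) S=170.0096 payoff=0.0000 vs cont=0.1734 → 0.1734 [wait]  node(5,5) S=215.0281 payoff=0.0000 vs cont=0.0000 → 0.0000 [wait]  ⇒ S*(5)=84.0249
t_4: node(4,0) S=74.7131 payoff=34.8269 vs cont=33.6972 → 34.8269 [stop]  node(4,1) S=94.4972 payoff=15.0428 vs cont=17.3455 → 17.3455 [wait]  node(4,2) S=119.5200 payoff=0.0000 vs cont=5.9306 → 5.9306 [wait]  node(4,3) S=151.1689 payoff=0.0000 vs cont=1.1526 → 1.1526 [wait]  node(4,4) S=191.1984 payoff=0.0000 vs cont=0.0833 → 0.0833 [wait]  ⇒ S*(4)=74.7131
t_3: node(3,0) S=84.0249 payoff=25.5151 vs cont=25.5589 → 25.5589 [wait]  node(3,1) S=106.2746 payoff=3.2654 vs cont=11.3494 → 11.3494 [wait]  node(3,2) S=134.4162 payoff=0.0000 vs cont=3.4345 → 3.4345 [wait]  node(3,3) S=170.0096 payoff=0.0000 vs cont=0.5958 → 0.5958 [wait]  ⇒ S*(3)=-
t_2: node(2,0) S=94.4972 payoff=15.0428 vs cont=18.0540 → 18.0540 [wait]  node(2,1) S=119.5200 payoff=0.0000 vs cont=7.1988 → 7.1988 [wait]  node(2,2) S=151.1689 payoff=0.0000 vs cont=1.9524 → 1.9524 [wait]  ⇒ S*(2)=-
t_1: node(1,0) S=106.2746 payoff=3.2654 vs cont=12.3358 → 12.3358 [wait]  node(1,1) S=134.4162 payoff=0.0000 vs cont=4.4509 → 4.4509 [wait]  ⇒ S*(1)=-
t_0: node(0,0) S=119.5200 payoff=0.0000 vs cont=8.1904 → 8.1904 [wait]  ⇒ S*(0)=-

price = 8.1904
boundary = - - - - 74.7131 84.0249 74.7131 84.0249 94.4972
tree:
8.1904
12.3358 4.4509
18.0540 7.1988 1.9524
25.5589 11.3494 3.4345 0.5958
34.8269 17.3455 5.9306 1.1526 0.0833
43.1067 25.5151 10.0004 2.2167 0.1734 0.0000
50.4689 34.8269 16.3365 4.2340 0.3613 0.0000 0.0000
57.0152 43.1067 25.5151 8.0205 0.7526 0.0000 0.0000 0.0000
62.8361 50.4689 34.8269 15.0428 1.5676 0.0000 0.0000 0.0000 0.0000
68.0119 57.0152 43.1067 25.5151 3.2654 0.0000 0.0000 0.0000 0.0000 0.0000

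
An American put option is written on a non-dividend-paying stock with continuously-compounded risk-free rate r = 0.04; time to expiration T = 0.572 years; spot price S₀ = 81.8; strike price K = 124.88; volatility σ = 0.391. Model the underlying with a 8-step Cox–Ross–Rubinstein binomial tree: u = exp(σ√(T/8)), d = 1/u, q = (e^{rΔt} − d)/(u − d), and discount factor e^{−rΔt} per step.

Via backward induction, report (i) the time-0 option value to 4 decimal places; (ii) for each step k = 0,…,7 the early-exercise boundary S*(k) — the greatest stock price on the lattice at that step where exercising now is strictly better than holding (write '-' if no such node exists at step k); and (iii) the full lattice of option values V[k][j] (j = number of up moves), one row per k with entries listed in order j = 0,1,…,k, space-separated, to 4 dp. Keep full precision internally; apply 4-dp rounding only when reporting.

Δt=0.07150, u=1.11021, d=0.90073, q=0.48756, disc=e^(-rΔt)=0.99714
k=8 terminal: V=max(K-S,0) → 89.4391 81.1966 71.0370 58.5147 43.0800 24.0556 0.6067 0.0000 0.0000
k=7: j=0 S=39.3469 intr=85.5331 cont=85.1764 V=85.5331[EX]; j=1 S=48.4979 intr=76.3821 cont=76.0255 V=76.3821[EX]; j=2 S=59.7771 intr=65.1029 cont=64.7462 V=65.1029[EX]; j=3 S=73.6796 intr=51.2004 cont=50.8438 V=51.2004[EX]; j=4 S=90.8154 intr=34.0646 cont=33.7080 V=34.0646[EX]; j=5 S=111.9365 intr=12.9435 cont=12.5869 V=12.9435[EX]; j=6 S=137.9697 intr=0.0000 cont=0.3100 V=0.3100[hold]; j=7 S=170.0576 intr=0.0000 cont=0.0000 V=0.0000[hold]  S*(7)=111.9365
k=6: j=0 S=43.6834 intr=81.1966 cont=80.8399 V=81.1966[EX]; j=1 S=53.8430 intr=71.0370 cont=70.6804 V=71.0370[EX]; j=2 S=66.3653 intr=58.5147 cont=58.1580 V=58.5147[EX]; j=3 S=81.8000 intr=43.0800 cont=42.7234 V=43.0800[EX]; j=4 S=100.8244 intr=24.0556 cont=23.6990 V=24.0556[EX]; j=5 S=124.2733 intr=0.6067 cont=6.7646 V=6.7646[hold]; j=6 S=153.1757 intr=0.0000 cont=0.1584 V=0.1584[hold]  S*(6)=100.8244
k=5: j=0 S=48.4979 intr=76.3821 cont=76.0255 V=76.3821[EX]; j=1 S=59.7771 intr=65.1029 cont=64.7462 V=65.1029[EX]; j=2 S=73.6796 intr=51.2004 cont=50.8438 V=51.2004[EX]; j=3 S=90.8154 intr=34.0646 cont=33.7080 V=34.0646[EX]; j=4 S=111.9365 intr=12.9435 cont=15.5806 V=15.5806[hold]; j=5 S=137.9697 intr=0.0000 cont=3.5336 V=3.5336[hold]  S*(5)=90.8154
k=4: j=0 S=53.8430 intr=71.0370 cont=70.6804 V=71.0370[EX]; j=1 S=66.3653 intr=58.5147 cont=58.1580 V=58.5147[EX]; j=2 S=81.8000 intr=43.0800 cont=42.7234 V=43.0800[EX]; j=3 S=100.8244 intr=24.0556 cont=24.9811 V=24.9811[hold]; j=4 S=124.2733 intr=0.6067 cont=9.6793 V=9.6793[hold]  S*(4)=81.8000
k=3: j=0 S=59.7771 intr=65.1029 cont=64.7462 V=65.1029[EX]; j=1 S=73.6796 intr=51.2004 cont=50.8438 V=51.2004[EX]; j=2 S=90.8154 intr=34.0646 cont=34.1579 V=34.1579[hold]; j=3 S=111.9365 intr=12.9435 cont=17.4705 V=17.4705[hold]  S*(3)=73.6796
k=2: j=0 S=66.3653 intr=58.5147 cont=58.1580 V=58.5147[EX]; j=1 S=81.8000 intr=43.0800 cont=42.7687 V=43.0800[EX]; j=2 S=100.8244 intr=24.0556 cont=25.9475 V=25.9475[hold]  S*(2)=81.8000
k=1: j=0 S=73.6796 intr=51.2004 cont=50.8438 V=51.2004[EX]; j=1 S=90.8154 intr=34.0646 cont=34.6277 V=34.6277[hold]  S*(1)=73.6796
k=0: j=0 S=81.8000 intr=43.0800 cont=42.9971 V=43.0800[EX]  S*(0)=81.8000

price = 43.0800
boundary = 81.8000 73.6796 81.8000 73.6796 81.8000 90.8154 100.8244 111.9365
tree:
43.0800
51.2004 34.6277
58.5147 43.0800 25.9475
65.1029 51.2004 34.1579 17.4705
71.0370 58.5147 43.0800 24.9811 9.6793
76.3821 65.1029 51.2004 34.0646 15.5806 3.5336
81.1966 71.0370 58.5147 43.0800 24.0556 6.7646 0.1584
85.5331 76.3821 65.1029 51.2004 34.0646 12.9435 0.3100 0.0000
89.4391 81.1966 71.0370 58.5147 43.0800 24.0556 0.6067 0.0000 0.0000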